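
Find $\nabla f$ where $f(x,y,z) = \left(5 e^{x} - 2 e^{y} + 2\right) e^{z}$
(5*exp(x + z), -2*exp(y + z), (5*exp(x) - 2*exp(y) + 2)*exp(z))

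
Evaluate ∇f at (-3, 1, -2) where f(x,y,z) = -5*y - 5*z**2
(0, -5, 20)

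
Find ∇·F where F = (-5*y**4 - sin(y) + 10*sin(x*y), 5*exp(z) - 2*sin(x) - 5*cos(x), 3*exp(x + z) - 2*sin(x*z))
-2*x*cos(x*z) + 10*y*cos(x*y) + 3*exp(x + z)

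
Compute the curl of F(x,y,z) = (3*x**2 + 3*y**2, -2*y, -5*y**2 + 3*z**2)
(-10*y, 0, -6*y)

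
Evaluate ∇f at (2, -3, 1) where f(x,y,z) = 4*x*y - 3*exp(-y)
(-12, 8 + 3*exp(3), 0)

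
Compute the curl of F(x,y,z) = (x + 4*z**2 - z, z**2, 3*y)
(3 - 2*z, 8*z - 1, 0)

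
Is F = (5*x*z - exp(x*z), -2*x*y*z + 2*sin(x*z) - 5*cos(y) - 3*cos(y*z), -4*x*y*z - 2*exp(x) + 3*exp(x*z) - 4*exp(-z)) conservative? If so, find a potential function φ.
No, ∇×F = (2*x*y - 4*x*z - 2*x*cos(x*z) - 3*y*sin(y*z), -x*exp(x*z) + 5*x + 4*y*z - 3*z*exp(x*z) + 2*exp(x), 2*z*(-y + cos(x*z))) ≠ 0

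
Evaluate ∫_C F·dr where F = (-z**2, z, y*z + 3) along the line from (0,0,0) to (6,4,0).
0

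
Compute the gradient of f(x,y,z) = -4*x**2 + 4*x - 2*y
(4 - 8*x, -2, 0)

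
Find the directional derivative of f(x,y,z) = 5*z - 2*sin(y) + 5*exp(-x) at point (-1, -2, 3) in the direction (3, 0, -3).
5*sqrt(2)*(-E - 1)/2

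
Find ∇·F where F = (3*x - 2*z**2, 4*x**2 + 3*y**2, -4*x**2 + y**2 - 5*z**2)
6*y - 10*z + 3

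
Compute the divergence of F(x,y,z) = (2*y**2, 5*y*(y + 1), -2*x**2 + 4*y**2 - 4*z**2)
10*y - 8*z + 5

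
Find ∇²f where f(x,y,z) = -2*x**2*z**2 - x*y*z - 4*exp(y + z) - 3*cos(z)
-4*x**2 - 4*z**2 - 8*exp(y + z) + 3*cos(z)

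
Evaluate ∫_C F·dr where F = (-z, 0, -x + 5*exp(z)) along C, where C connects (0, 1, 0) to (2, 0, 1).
-7 + 5*E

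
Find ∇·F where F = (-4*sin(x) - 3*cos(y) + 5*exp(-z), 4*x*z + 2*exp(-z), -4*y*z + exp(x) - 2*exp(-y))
-4*y - 4*cos(x)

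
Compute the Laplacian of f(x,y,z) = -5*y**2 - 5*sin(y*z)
5*y**2*sin(y*z) + 5*z**2*sin(y*z) - 10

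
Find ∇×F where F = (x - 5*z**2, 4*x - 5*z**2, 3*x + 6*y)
(10*z + 6, -10*z - 3, 4)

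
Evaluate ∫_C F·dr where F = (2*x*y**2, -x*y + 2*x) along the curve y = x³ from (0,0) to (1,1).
37/28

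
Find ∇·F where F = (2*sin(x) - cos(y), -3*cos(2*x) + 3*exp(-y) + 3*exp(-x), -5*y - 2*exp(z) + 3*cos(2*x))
-2*exp(z) + 2*cos(x) - 3*exp(-y)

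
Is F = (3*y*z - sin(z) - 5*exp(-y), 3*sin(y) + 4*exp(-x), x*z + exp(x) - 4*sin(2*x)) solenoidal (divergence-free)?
No, ∇·F = x + 3*cos(y)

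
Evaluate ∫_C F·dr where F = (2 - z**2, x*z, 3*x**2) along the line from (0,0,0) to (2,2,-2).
-28/3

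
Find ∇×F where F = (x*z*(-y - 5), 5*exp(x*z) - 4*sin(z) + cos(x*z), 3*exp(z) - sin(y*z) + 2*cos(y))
(-5*x*exp(x*z) + x*sin(x*z) - z*cos(y*z) - 2*sin(y) + 4*cos(z), -x*(y + 5), z*(x + 5*exp(x*z) - sin(x*z)))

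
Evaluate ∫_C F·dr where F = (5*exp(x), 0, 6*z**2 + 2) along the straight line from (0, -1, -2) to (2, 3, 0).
15 + 5*exp(2)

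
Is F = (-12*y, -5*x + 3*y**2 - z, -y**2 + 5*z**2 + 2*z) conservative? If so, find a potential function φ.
No, ∇×F = (1 - 2*y, 0, 7) ≠ 0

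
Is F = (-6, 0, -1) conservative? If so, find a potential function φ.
Yes, F is conservative. φ = -6*x - z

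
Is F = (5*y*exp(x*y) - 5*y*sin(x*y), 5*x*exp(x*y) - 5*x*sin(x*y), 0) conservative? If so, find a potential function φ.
Yes, F is conservative. φ = 5*exp(x*y) + 5*cos(x*y)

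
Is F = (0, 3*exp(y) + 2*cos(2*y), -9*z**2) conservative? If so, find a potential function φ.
Yes, F is conservative. φ = -3*z**3 + 3*exp(y) + sin(2*y)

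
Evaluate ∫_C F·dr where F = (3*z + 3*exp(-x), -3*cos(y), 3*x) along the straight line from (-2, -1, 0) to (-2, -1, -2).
12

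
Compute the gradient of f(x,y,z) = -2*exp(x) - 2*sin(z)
(-2*exp(x), 0, -2*cos(z))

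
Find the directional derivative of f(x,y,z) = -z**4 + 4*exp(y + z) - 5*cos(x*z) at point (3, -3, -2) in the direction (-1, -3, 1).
sqrt(11)*(-8 - 25*exp(5)*sin(6) + 32*exp(5))*exp(-5)/11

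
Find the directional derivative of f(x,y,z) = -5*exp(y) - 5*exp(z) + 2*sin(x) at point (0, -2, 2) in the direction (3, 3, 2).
sqrt(22)*(-10*exp(4) - 15 + 6*exp(2))*exp(-2)/22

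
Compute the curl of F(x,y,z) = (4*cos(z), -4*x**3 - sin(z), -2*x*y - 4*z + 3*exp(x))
(-2*x + cos(z), 2*y - 3*exp(x) - 4*sin(z), -12*x**2)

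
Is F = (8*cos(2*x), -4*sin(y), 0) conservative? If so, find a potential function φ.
Yes, F is conservative. φ = 4*sin(2*x) + 4*cos(y)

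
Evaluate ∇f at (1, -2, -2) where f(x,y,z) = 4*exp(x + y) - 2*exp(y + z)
(4*exp(-1), 2*(-1 + 2*exp(3))*exp(-4), -2*exp(-4))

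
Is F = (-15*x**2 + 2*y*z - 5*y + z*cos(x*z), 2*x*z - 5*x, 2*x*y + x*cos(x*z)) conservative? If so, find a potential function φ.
Yes, F is conservative. φ = -5*x**3 + 2*x*y*z - 5*x*y + sin(x*z)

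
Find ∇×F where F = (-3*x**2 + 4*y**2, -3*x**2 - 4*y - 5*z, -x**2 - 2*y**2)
(5 - 4*y, 2*x, -6*x - 8*y)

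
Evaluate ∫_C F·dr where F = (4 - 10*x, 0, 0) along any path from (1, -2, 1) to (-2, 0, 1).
-27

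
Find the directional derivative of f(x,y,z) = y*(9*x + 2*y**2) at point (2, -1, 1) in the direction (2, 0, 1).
-18*sqrt(5)/5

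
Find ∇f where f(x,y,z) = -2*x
(-2, 0, 0)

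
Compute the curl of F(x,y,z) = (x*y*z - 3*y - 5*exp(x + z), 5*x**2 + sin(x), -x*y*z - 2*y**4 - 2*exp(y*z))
(-x*z - 8*y**3 - 2*z*exp(y*z), x*y + y*z - 5*exp(x + z), -x*z + 10*x + cos(x) + 3)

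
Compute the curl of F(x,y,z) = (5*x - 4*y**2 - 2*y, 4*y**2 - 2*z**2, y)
(4*z + 1, 0, 8*y + 2)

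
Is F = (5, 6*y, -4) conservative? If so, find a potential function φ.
Yes, F is conservative. φ = 5*x + 3*y**2 - 4*z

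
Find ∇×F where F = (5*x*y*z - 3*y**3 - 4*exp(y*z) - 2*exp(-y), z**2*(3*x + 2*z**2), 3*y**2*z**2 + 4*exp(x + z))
(2*z*(-3*x + 3*y*z - 4*z**2), 5*x*y - 4*y*exp(y*z) - 4*exp(x + z), -5*x*z + 9*y**2 + 3*z**2 + 4*z*exp(y*z) - 2*exp(-y))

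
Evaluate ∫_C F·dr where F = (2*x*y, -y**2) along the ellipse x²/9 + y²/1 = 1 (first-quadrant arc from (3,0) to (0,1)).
-19/3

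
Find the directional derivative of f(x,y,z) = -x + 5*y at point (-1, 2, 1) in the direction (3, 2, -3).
7*sqrt(22)/22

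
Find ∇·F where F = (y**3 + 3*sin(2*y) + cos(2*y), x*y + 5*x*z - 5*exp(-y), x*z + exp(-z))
2*x - exp(-z) + 5*exp(-y)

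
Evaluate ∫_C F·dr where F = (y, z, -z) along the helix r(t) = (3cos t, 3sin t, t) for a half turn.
-9*pi/2 - 6 - pi**2/2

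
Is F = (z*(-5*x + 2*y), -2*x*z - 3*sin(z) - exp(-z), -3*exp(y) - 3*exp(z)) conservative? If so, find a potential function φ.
No, ∇×F = (2*x - 3*exp(y) + 3*cos(z) - exp(-z), -5*x + 2*y, -4*z) ≠ 0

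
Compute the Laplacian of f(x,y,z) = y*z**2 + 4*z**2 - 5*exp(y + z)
2*y - 10*exp(y + z) + 8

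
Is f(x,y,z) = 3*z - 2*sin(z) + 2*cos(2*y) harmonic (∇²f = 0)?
No, ∇²f = 2*sin(z) - 8*cos(2*y)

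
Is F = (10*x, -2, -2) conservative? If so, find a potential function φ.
Yes, F is conservative. φ = 5*x**2 - 2*y - 2*z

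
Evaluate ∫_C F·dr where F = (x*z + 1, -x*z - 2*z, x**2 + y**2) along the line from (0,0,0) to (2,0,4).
38/3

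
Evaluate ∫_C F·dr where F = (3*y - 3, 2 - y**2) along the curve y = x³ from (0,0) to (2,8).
-446/3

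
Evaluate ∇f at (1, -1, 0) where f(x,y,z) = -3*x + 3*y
(-3, 3, 0)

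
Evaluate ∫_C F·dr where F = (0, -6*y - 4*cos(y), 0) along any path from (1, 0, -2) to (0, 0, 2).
0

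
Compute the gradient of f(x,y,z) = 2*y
(0, 2, 0)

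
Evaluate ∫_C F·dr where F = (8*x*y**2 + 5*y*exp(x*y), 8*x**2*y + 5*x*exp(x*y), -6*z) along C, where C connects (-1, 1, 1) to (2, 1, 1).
-5*exp(-1) + 12 + 5*exp(2)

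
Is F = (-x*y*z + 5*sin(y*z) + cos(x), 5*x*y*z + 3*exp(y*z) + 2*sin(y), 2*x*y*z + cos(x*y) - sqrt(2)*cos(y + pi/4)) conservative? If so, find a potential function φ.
No, ∇×F = (-5*x*y + 2*x*z - x*sin(x*y) - 3*y*exp(y*z) + sqrt(2)*sin(y + pi/4), y*(-x - 2*z + sin(x*y) + 5*cos(y*z)), z*(x + 5*y - 5*cos(y*z))) ≠ 0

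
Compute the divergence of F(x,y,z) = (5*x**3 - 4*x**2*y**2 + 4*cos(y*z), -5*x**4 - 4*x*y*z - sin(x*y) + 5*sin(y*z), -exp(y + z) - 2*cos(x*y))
15*x**2 - 8*x*y**2 - 4*x*z - x*cos(x*y) + 5*z*cos(y*z) - exp(y + z)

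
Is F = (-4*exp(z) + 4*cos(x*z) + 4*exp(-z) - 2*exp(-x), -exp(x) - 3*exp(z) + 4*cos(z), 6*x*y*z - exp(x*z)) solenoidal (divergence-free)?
No, ∇·F = 6*x*y - x*exp(x*z) - 4*z*sin(x*z) + 2*exp(-x)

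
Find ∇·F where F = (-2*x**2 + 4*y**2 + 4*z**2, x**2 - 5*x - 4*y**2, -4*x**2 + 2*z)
-4*x - 8*y + 2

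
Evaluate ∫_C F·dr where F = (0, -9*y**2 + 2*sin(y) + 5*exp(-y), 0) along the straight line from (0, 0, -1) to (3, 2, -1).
-17 - 5*exp(-2) - 2*cos(2)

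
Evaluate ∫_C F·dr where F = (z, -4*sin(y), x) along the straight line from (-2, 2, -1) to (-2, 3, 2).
-6 + 4*cos(3) - 4*cos(2)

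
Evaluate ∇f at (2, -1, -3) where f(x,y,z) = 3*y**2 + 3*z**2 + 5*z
(0, -6, -13)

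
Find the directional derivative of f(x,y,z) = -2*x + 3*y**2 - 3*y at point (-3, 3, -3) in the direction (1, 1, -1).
13*sqrt(3)/3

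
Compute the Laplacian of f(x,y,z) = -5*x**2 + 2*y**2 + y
-6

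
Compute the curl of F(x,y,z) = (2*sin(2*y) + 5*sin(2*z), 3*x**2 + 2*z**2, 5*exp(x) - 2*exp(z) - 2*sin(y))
(-4*z - 2*cos(y), -5*exp(x) + 10*cos(2*z), 6*x - 4*cos(2*y))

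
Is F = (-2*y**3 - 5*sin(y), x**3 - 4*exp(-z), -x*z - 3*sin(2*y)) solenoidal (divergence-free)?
No, ∇·F = -x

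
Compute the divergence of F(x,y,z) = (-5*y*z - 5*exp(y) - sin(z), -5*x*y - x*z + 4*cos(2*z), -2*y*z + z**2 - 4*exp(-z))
-5*x - 2*y + 2*z + 4*exp(-z)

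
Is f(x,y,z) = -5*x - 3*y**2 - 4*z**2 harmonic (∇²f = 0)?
No, ∇²f = -14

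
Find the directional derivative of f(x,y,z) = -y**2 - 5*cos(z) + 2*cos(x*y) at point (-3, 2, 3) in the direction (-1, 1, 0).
-sqrt(2)*(5*sin(6) + 2)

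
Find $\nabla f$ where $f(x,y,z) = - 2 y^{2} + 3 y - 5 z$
(0, 3 - 4*y, -5)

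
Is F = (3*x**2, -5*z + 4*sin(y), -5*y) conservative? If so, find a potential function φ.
Yes, F is conservative. φ = x**3 - 5*y*z - 4*cos(y)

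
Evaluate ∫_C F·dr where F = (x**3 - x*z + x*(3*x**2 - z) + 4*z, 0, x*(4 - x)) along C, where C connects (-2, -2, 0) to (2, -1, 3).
12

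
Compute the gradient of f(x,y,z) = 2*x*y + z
(2*y, 2*x, 1)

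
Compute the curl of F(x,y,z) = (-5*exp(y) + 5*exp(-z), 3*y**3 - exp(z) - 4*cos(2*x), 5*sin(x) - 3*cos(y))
(exp(z) + 3*sin(y), -5*cos(x) - 5*exp(-z), 5*exp(y) + 8*sin(2*x))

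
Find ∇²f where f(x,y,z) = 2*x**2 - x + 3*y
4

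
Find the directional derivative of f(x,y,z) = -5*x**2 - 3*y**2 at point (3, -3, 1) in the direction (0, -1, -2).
-18*sqrt(5)/5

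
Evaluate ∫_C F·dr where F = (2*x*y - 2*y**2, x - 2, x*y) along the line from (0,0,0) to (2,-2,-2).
-6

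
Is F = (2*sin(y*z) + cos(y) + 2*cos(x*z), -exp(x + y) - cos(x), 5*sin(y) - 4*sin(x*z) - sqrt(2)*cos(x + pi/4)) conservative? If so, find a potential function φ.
No, ∇×F = (5*cos(y), -2*x*sin(x*z) + 2*y*cos(y*z) + 4*z*cos(x*z) - sqrt(2)*sin(x + pi/4), -2*z*cos(y*z) - exp(x + y) + sin(x) + sin(y)) ≠ 0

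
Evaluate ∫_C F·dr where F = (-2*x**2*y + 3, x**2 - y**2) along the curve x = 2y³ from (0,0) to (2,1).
151/105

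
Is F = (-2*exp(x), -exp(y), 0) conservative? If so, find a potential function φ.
Yes, F is conservative. φ = -2*exp(x) - exp(y)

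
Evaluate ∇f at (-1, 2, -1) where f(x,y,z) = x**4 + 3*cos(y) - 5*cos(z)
(-4, -3*sin(2), -5*sin(1))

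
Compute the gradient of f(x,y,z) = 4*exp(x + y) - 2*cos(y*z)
(4*exp(x + y), 2*z*sin(y*z) + 4*exp(x + y), 2*y*sin(y*z))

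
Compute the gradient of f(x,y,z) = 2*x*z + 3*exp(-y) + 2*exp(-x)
(2*z - 2*exp(-x), -3*exp(-y), 2*x)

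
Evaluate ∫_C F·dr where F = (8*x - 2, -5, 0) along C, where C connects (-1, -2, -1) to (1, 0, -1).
-14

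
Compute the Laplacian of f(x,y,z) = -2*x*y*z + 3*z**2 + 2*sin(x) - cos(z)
-2*sin(x) + cos(z) + 6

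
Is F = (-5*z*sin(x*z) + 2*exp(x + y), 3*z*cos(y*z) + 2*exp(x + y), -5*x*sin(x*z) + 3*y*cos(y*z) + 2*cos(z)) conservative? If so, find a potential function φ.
Yes, F is conservative. φ = 2*exp(x + y) + 2*sin(z) + 3*sin(y*z) + 5*cos(x*z)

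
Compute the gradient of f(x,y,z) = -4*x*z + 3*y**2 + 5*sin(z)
(-4*z, 6*y, -4*x + 5*cos(z))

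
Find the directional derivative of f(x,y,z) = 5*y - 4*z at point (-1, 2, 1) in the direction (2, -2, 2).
-3*sqrt(3)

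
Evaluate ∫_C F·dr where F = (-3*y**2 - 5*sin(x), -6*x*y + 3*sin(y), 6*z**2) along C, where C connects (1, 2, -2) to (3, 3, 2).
-37 - 5*cos(1) + 2*cos(3) + 3*cos(2)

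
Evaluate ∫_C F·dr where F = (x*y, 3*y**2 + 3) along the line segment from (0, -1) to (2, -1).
-2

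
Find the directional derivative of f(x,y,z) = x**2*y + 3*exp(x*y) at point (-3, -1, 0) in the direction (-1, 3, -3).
3*sqrt(19)*(7 - 8*exp(3))/19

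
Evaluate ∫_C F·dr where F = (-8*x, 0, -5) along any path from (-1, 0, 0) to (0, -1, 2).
-6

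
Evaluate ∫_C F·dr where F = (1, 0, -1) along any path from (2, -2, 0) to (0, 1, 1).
-3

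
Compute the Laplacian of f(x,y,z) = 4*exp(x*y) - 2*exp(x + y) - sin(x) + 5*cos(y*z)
4*x**2*exp(x*y) + 4*y**2*exp(x*y) - 5*y**2*cos(y*z) - 5*z**2*cos(y*z) - 4*exp(x + y) + sin(x)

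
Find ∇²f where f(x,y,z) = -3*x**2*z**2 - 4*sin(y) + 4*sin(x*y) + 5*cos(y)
-4*x**2*sin(x*y) - 6*x**2 - 4*y**2*sin(x*y) - 6*z**2 + 4*sin(y) - 5*cos(y)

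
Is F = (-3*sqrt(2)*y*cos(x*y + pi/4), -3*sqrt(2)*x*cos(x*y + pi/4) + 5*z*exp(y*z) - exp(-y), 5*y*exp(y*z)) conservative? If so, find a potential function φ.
Yes, F is conservative. φ = 5*exp(y*z) - 3*sqrt(2)*sin(x*y + pi/4) + exp(-y)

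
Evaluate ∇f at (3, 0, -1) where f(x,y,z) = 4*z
(0, 0, 4)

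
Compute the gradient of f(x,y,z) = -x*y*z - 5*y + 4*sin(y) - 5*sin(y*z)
(-y*z, -x*z - 5*z*cos(y*z) + 4*cos(y) - 5, -y*(x + 5*cos(y*z)))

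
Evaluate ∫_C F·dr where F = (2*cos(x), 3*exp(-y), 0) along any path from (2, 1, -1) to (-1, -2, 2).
-3*exp(2) - 2*sin(2) - 2*sin(1) + 3*exp(-1)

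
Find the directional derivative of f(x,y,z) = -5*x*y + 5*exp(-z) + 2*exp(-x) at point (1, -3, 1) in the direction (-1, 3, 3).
sqrt(19)*(-30*E - 13)*exp(-1)/19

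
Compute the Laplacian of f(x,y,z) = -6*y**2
-12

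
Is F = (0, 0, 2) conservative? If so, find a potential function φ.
Yes, F is conservative. φ = 2*z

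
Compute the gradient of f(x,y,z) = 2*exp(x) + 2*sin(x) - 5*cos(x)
(2*exp(x) + 5*sin(x) + 2*cos(x), 0, 0)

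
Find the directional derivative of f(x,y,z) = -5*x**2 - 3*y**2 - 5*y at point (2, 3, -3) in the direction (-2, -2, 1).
86/3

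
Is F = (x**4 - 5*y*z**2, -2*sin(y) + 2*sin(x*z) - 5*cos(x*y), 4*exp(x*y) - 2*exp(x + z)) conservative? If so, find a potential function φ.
No, ∇×F = (2*x*(2*exp(x*y) - cos(x*z)), -10*y*z - 4*y*exp(x*y) + 2*exp(x + z), 5*y*sin(x*y) + 5*z**2 + 2*z*cos(x*z)) ≠ 0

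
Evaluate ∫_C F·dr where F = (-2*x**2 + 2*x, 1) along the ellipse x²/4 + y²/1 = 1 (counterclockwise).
0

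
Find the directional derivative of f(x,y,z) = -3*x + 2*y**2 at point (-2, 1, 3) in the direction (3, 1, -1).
-5*sqrt(11)/11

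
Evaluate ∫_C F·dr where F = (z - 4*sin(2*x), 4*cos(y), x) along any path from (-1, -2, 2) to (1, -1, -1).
-4*sin(1) + 1 + 4*sin(2)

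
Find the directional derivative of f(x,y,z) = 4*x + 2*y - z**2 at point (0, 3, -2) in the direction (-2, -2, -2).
-10*sqrt(3)/3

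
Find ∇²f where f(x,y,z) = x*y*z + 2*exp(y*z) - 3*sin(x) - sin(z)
2*y**2*exp(y*z) + 2*z**2*exp(y*z) + 3*sin(x) + sin(z)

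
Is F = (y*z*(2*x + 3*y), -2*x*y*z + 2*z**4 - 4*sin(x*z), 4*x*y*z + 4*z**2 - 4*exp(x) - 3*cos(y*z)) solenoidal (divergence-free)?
No, ∇·F = 4*x*y - 2*x*z + 2*y*z + 3*y*sin(y*z) + 8*z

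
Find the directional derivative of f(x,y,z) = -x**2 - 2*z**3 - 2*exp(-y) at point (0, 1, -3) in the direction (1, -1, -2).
sqrt(6)*(-1 + 54*E)*exp(-1)/3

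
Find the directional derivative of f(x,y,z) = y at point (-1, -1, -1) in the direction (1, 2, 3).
sqrt(14)/7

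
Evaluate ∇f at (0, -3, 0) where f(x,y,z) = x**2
(0, 0, 0)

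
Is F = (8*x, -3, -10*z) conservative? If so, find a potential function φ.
Yes, F is conservative. φ = 4*x**2 - 3*y - 5*z**2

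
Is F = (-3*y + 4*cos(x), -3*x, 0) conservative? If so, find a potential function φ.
Yes, F is conservative. φ = -3*x*y + 4*sin(x)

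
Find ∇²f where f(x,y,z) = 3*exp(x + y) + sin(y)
6*exp(x + y) - sin(y)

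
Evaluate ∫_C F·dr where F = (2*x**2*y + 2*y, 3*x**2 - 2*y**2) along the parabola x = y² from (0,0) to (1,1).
193/105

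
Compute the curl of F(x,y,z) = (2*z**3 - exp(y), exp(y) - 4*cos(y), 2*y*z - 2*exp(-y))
(2*z + 2*exp(-y), 6*z**2, exp(y))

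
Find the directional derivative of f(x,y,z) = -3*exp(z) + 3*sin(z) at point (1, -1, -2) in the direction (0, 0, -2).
3*exp(-2) - 3*cos(2)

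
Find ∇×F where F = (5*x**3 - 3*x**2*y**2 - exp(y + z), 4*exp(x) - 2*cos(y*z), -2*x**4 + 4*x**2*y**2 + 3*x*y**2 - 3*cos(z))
(2*y*(4*x**2 + 3*x - sin(y*z)), 8*x**3 - 8*x*y**2 - 3*y**2 - exp(y + z), 6*x**2*y + 4*exp(x) + exp(y + z))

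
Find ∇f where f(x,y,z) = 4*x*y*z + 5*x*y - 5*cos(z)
(y*(4*z + 5), x*(4*z + 5), 4*x*y + 5*sin(z))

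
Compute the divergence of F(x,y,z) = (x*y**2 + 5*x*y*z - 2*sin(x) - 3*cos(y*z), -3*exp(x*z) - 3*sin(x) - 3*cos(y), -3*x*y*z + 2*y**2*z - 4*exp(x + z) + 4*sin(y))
-3*x*y + 3*y**2 + 5*y*z - 4*exp(x + z) + 3*sin(y) - 2*cos(x)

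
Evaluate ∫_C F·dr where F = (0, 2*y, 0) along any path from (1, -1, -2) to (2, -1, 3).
0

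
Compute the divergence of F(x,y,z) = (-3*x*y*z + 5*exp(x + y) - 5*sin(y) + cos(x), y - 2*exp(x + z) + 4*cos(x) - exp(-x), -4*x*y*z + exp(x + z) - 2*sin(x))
-4*x*y - 3*y*z + 5*exp(x + y) + exp(x + z) - sin(x) + 1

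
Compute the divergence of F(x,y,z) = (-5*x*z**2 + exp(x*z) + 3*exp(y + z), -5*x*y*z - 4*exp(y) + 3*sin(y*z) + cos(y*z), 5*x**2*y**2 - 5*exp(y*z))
-5*x*z - 5*y*exp(y*z) - 5*z**2 + z*exp(x*z) - z*sin(y*z) + 3*z*cos(y*z) - 4*exp(y)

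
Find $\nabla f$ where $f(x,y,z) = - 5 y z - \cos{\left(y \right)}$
(0, -5*z + sin(y), -5*y)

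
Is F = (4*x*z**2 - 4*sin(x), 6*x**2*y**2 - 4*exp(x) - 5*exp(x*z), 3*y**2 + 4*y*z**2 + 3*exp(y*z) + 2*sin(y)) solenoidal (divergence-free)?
No, ∇·F = 12*x**2*y + 8*y*z + 3*y*exp(y*z) + 4*z**2 - 4*cos(x)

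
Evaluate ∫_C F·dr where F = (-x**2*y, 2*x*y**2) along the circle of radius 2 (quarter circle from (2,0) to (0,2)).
3*pi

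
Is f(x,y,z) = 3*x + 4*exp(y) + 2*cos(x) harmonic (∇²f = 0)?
No, ∇²f = 4*exp(y) - 2*cos(x)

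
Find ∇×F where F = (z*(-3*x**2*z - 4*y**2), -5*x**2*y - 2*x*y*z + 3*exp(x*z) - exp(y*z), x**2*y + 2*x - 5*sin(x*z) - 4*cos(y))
(x**2 + 2*x*y - 3*x*exp(x*z) + y*exp(y*z) + 4*sin(y), -6*x**2*z - 2*x*y - 4*y**2 + 5*z*cos(x*z) - 2, -10*x*y + 6*y*z + 3*z*exp(x*z))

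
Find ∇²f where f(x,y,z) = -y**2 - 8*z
-2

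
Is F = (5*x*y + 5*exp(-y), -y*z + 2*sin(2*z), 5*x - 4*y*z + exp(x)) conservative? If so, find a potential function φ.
No, ∇×F = (y - 4*z - 4*cos(2*z), -exp(x) - 5, -5*x + 5*exp(-y)) ≠ 0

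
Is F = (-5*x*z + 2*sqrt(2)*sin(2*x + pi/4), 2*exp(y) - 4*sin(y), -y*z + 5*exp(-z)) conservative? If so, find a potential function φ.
No, ∇×F = (-z, -5*x, 0) ≠ 0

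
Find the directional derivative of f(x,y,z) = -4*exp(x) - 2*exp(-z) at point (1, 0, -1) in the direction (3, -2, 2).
-8*sqrt(17)*E/17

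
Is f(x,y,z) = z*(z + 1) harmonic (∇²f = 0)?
No, ∇²f = 2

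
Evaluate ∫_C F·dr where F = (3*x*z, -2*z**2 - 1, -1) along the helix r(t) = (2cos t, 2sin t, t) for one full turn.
-12*pi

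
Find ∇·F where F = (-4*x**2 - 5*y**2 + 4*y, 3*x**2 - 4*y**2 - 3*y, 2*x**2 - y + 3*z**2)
-8*x - 8*y + 6*z - 3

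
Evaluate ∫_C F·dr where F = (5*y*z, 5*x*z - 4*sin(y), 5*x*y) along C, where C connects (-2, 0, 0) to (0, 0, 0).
0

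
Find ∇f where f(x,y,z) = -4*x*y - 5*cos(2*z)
(-4*y, -4*x, 10*sin(2*z))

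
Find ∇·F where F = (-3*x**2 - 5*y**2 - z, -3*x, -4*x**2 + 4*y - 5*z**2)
-6*x - 10*z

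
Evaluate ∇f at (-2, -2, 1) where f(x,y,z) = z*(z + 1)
(0, 0, 3)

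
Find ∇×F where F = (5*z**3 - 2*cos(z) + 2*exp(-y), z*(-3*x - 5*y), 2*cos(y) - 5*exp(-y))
(3*x + 5*y - 2*sin(y) + 5*exp(-y), 15*z**2 + 2*sin(z), -3*z + 2*exp(-y))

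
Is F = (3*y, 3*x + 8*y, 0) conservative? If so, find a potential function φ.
Yes, F is conservative. φ = y*(3*x + 4*y)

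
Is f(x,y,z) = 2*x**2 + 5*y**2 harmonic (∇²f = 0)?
No, ∇²f = 14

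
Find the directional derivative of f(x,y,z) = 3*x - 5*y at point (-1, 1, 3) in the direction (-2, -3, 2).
9*sqrt(17)/17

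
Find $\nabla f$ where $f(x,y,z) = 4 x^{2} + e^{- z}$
(8*x, 0, -exp(-z))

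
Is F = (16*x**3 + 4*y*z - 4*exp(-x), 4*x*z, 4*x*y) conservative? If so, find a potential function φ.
Yes, F is conservative. φ = 4*x**4 + 4*x*y*z + 4*exp(-x)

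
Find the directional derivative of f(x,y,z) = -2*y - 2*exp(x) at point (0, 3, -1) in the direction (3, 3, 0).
-2*sqrt(2)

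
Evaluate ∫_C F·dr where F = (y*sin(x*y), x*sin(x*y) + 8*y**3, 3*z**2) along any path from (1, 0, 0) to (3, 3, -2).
155 - cos(9)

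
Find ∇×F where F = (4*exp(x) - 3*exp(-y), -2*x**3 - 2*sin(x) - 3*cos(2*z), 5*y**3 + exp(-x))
(15*y**2 - 6*sin(2*z), exp(-x), -6*x**2 - 2*cos(x) - 3*exp(-y))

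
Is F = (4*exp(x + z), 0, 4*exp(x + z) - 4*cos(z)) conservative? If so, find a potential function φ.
Yes, F is conservative. φ = 4*exp(x + z) - 4*sin(z)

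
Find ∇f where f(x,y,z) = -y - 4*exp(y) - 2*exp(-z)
(0, -4*exp(y) - 1, 2*exp(-z))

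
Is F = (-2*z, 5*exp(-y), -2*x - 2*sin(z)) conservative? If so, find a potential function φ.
Yes, F is conservative. φ = -2*x*z + 2*cos(z) - 5*exp(-y)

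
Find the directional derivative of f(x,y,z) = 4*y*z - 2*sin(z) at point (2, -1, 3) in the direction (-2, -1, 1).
-sqrt(6)*(cos(3) + 8)/3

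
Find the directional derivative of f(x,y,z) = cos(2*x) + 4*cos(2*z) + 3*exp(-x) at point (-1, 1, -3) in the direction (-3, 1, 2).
sqrt(14)*(-6*sin(2) + 16*sin(6) + 9*E)/14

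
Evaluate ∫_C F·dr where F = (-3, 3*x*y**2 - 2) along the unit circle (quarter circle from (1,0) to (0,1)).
3*pi/16 + 1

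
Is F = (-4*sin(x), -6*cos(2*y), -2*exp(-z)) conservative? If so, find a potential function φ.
Yes, F is conservative. φ = -3*sin(2*y) + 4*cos(x) + 2*exp(-z)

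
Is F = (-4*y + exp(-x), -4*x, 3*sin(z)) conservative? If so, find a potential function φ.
Yes, F is conservative. φ = -4*x*y - 3*cos(z) - exp(-x)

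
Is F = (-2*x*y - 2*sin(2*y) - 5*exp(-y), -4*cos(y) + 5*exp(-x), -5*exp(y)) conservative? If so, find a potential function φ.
No, ∇×F = (-5*exp(y), 0, 2*x + 4*cos(2*y) - 5*exp(-y) - 5*exp(-x)) ≠ 0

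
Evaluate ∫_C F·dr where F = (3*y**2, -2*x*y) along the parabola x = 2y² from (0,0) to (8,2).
32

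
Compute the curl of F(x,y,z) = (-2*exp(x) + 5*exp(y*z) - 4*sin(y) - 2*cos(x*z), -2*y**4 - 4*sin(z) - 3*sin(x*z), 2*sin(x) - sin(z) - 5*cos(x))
(3*x*cos(x*z) + 4*cos(z), 2*x*sin(x*z) + 5*y*exp(y*z) - 5*sin(x) - 2*cos(x), -5*z*exp(y*z) - 3*z*cos(x*z) + 4*cos(y))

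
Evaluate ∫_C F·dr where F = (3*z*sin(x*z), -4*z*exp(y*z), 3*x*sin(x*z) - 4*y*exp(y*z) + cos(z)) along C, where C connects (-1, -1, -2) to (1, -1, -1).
-4*E - 3*cos(1) + 3*cos(2) - sin(1) + sin(2) + 4*exp(2)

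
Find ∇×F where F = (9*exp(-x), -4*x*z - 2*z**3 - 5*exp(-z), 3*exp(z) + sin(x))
(4*x + 6*z**2 - 5*exp(-z), -cos(x), -4*z)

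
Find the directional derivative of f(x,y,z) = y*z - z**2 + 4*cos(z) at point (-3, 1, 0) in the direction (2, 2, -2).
-sqrt(3)/3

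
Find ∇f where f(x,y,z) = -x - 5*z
(-1, 0, -5)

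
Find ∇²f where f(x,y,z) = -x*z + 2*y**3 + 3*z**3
12*y + 18*z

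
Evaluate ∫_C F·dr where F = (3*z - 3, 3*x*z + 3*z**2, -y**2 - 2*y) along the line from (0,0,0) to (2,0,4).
6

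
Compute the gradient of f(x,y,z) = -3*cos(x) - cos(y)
(3*sin(x), sin(y), 0)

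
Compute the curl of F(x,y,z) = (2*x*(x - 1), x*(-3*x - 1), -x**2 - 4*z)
(0, 2*x, -6*x - 1)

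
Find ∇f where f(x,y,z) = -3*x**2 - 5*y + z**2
(-6*x, -5, 2*z)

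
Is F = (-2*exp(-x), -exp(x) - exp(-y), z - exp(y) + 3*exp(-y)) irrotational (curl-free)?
No, ∇×F = (-exp(y) - 3*exp(-y), 0, -exp(x))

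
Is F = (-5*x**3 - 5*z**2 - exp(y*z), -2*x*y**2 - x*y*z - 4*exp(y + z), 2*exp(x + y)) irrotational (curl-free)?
No, ∇×F = (x*y + 2*exp(x + y) + 4*exp(y + z), -y*exp(y*z) - 10*z - 2*exp(x + y), -2*y**2 - y*z + z*exp(y*z))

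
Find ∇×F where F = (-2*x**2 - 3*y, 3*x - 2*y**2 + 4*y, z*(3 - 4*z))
(0, 0, 6)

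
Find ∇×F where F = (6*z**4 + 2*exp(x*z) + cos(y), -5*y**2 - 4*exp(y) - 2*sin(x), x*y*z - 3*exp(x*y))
(x*(z - 3*exp(x*y)), 2*x*exp(x*z) - y*z + 3*y*exp(x*y) + 24*z**3, sin(y) - 2*cos(x))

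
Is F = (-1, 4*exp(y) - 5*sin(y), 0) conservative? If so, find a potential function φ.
Yes, F is conservative. φ = -x + 4*exp(y) + 5*cos(y)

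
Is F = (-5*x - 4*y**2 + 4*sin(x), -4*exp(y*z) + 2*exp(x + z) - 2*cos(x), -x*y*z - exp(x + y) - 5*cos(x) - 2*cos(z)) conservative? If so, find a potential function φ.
No, ∇×F = (-x*z + 4*y*exp(y*z) - exp(x + y) - 2*exp(x + z), y*z + exp(x + y) - 5*sin(x), 8*y + 2*exp(x + z) + 2*sin(x)) ≠ 0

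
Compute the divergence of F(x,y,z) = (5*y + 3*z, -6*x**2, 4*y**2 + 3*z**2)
6*z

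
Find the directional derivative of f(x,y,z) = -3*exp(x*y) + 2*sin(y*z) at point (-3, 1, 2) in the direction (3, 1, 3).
10*sqrt(19)*cos(2)/19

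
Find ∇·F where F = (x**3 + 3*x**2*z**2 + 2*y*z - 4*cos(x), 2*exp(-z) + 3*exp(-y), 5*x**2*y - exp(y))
3*x**2 + 6*x*z**2 + 4*sin(x) - 3*exp(-y)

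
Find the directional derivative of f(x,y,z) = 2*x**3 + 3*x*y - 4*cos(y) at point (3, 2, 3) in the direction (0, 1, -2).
sqrt(5)*(4*sin(2) + 9)/5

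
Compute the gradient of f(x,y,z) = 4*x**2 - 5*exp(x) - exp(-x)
(8*x - 5*exp(x) + exp(-x), 0, 0)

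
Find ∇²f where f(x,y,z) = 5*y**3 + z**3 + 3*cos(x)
30*y + 6*z - 3*cos(x)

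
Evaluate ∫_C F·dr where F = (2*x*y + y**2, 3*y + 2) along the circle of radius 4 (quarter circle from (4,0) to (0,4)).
-160/3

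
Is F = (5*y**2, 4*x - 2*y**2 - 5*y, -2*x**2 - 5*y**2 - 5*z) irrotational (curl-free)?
No, ∇×F = (-10*y, 4*x, 4 - 10*y)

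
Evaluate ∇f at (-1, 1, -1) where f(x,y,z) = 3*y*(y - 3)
(0, -3, 0)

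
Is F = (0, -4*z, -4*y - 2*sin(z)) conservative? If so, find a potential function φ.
Yes, F is conservative. φ = -4*y*z + 2*cos(z)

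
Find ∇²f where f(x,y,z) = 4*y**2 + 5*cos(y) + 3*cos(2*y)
-5*cos(y) - 12*cos(2*y) + 8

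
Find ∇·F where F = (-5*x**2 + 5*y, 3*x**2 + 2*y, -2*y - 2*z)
-10*x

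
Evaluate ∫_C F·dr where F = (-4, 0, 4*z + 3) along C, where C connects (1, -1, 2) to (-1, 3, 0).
-6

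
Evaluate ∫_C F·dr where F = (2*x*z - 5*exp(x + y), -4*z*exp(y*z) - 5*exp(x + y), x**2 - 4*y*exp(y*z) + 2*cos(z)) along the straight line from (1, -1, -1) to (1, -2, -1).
-4*exp(2) - 5*exp(-1) + 5 + 4*E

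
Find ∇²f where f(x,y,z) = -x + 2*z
0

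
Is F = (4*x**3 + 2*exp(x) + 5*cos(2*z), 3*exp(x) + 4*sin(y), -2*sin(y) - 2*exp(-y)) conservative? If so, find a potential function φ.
No, ∇×F = (-2*cos(y) + 2*exp(-y), -10*sin(2*z), 3*exp(x)) ≠ 0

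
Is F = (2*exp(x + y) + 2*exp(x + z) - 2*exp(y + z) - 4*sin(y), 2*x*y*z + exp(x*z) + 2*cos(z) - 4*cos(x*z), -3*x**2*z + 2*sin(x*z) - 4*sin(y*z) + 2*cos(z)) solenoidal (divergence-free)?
No, ∇·F = -3*x**2 + 2*x*z + 2*x*cos(x*z) - 4*y*cos(y*z) + 2*exp(x + y) + 2*exp(x + z) - 2*sin(z)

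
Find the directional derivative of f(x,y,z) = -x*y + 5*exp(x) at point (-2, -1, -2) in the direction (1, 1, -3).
sqrt(11)*(5 + 3*exp(2))*exp(-2)/11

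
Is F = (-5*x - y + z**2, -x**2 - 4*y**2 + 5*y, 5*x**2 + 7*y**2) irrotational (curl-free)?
No, ∇×F = (14*y, -10*x + 2*z, 1 - 2*x)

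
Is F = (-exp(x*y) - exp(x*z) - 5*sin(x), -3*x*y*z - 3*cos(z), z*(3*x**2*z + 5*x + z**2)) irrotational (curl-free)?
No, ∇×F = (3*x*y - 3*sin(z), -x*exp(x*z) - z*(6*x*z + 5), x*exp(x*y) - 3*y*z)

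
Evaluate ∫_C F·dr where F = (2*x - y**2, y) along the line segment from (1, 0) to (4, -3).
21/2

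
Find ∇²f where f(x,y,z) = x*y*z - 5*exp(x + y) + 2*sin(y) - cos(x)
-10*exp(x + y) - 2*sin(y) + cos(x)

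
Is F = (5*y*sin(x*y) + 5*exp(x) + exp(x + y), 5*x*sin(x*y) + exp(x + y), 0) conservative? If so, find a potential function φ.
Yes, F is conservative. φ = 5*exp(x) + exp(x + y) - 5*cos(x*y)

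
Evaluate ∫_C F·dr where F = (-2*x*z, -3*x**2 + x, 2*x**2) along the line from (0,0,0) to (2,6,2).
-18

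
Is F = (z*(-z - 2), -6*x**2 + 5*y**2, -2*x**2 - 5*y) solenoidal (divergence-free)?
No, ∇·F = 10*y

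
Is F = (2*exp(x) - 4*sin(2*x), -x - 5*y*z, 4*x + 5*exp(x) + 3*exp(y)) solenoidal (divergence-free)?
No, ∇·F = -5*z + 2*exp(x) - 8*cos(2*x)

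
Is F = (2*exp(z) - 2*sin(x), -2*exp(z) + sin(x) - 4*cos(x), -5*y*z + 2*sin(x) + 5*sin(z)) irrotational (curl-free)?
No, ∇×F = (-5*z + 2*exp(z), 2*exp(z) - 2*cos(x), 4*sin(x) + cos(x))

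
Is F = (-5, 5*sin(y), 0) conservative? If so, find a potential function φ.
Yes, F is conservative. φ = -5*x - 5*cos(y)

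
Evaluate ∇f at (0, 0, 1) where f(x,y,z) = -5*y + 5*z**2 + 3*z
(0, -5, 13)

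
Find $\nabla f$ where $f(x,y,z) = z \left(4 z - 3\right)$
(0, 0, 8*z - 3)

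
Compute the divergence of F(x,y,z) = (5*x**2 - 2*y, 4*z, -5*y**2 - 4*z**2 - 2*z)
10*x - 8*z - 2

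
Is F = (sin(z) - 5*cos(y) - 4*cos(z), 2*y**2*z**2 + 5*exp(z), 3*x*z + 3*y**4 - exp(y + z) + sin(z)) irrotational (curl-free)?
No, ∇×F = (12*y**3 - 4*y**2*z - 5*exp(z) - exp(y + z), -3*z + 4*sin(z) + cos(z), -5*sin(y))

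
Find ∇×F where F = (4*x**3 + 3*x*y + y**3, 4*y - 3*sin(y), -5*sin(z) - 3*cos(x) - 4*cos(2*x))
(0, -(16*cos(x) + 3)*sin(x), -3*x - 3*y**2)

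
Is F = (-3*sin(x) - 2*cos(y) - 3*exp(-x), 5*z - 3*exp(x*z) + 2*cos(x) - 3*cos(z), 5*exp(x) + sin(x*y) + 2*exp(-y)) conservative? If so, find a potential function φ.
No, ∇×F = (3*x*exp(x*z) + x*cos(x*y) - 3*sin(z) - 5 - 2*exp(-y), -y*cos(x*y) - 5*exp(x), -3*z*exp(x*z) - 2*sin(x) - 2*sin(y)) ≠ 0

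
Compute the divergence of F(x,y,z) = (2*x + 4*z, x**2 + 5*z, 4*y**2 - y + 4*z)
6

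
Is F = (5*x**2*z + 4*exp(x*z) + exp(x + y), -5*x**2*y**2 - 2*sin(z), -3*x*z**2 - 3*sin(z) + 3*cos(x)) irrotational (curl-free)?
No, ∇×F = (2*cos(z), 5*x**2 + 4*x*exp(x*z) + 3*z**2 + 3*sin(x), -10*x*y**2 - exp(x + y))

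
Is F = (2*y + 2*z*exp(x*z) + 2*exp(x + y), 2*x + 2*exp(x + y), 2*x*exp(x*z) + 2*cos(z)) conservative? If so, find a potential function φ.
Yes, F is conservative. φ = 2*x*y + 2*exp(x*z) + 2*exp(x + y) + 2*sin(z)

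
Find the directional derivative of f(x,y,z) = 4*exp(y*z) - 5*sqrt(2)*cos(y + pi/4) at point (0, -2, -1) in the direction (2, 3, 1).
-10*sqrt(14)*exp(2)/7 + 15*sqrt(7)*cos(pi/4 + 2)/7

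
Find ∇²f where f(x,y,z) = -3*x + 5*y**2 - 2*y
10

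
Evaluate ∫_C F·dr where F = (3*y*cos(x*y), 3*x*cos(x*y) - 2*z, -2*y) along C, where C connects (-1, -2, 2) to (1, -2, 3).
4 - 6*sin(2)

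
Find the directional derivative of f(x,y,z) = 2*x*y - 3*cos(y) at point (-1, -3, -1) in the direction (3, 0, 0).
-6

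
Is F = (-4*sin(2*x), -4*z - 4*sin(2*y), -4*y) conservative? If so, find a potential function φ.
Yes, F is conservative. φ = -4*y*z + 2*cos(2*x) + 2*cos(2*y)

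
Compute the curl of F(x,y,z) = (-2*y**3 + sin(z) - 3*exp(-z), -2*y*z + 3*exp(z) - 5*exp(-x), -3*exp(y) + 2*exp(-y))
(2*y - 3*exp(y) - 3*exp(z) - 2*exp(-y), cos(z) + 3*exp(-z), 6*y**2 + 5*exp(-x))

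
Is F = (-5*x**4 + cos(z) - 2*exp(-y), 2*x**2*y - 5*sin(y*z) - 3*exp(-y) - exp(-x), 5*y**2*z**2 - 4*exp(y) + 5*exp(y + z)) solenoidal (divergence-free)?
No, ∇·F = -20*x**3 + 2*x**2 + 10*y**2*z - 5*z*cos(y*z) + 5*exp(y + z) + 3*exp(-y)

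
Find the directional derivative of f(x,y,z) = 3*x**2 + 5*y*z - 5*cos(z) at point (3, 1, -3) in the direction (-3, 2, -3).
3*sqrt(22)*(-33 + 5*sin(3))/22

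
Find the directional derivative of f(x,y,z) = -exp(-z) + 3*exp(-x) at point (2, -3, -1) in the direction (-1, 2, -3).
3*sqrt(14)*(1 - exp(3))*exp(-2)/14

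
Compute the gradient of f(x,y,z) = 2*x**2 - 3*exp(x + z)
(4*x - 3*exp(x + z), 0, -3*exp(x + z))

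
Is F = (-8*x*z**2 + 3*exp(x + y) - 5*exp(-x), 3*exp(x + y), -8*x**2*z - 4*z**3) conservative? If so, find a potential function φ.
Yes, F is conservative. φ = -4*x**2*z**2 - z**4 + 3*exp(x + y) + 5*exp(-x)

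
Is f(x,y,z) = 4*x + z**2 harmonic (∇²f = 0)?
No, ∇²f = 2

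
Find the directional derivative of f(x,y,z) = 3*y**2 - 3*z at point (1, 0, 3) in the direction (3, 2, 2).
-6*sqrt(17)/17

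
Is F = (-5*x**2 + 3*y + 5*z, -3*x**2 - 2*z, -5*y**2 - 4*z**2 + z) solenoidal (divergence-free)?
No, ∇·F = -10*x - 8*z + 1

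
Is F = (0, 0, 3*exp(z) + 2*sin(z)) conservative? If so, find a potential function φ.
Yes, F is conservative. φ = 3*exp(z) - 2*cos(z)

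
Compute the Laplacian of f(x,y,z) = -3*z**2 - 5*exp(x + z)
-10*exp(x + z) - 6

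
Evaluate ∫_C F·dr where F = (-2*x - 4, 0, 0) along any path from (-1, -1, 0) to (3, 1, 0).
-24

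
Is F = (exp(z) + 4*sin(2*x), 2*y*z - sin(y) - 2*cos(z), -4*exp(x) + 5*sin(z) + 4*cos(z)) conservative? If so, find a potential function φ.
No, ∇×F = (-2*y - 2*sin(z), 4*exp(x) + exp(z), 0) ≠ 0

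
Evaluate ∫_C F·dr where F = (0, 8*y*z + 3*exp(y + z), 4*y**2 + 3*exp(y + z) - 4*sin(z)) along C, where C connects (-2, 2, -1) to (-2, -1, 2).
-4*cos(1) + 4*cos(2) + 24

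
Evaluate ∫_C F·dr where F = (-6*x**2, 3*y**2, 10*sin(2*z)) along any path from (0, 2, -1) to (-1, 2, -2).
5*cos(2) + 2 - 5*cos(4)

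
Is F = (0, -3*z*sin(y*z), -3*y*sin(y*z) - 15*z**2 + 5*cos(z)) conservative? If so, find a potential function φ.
Yes, F is conservative. φ = -5*z**3 + 5*sin(z) + 3*cos(y*z)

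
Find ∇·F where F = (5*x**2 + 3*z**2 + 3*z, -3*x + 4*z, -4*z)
10*x - 4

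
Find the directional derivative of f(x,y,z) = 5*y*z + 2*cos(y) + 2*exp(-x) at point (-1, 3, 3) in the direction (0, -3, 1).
3*sqrt(10)*(-5 + sin(3))/5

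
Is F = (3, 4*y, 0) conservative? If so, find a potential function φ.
Yes, F is conservative. φ = 3*x + 2*y**2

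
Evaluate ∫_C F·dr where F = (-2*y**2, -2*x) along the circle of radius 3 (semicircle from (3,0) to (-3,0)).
72 - 9*pi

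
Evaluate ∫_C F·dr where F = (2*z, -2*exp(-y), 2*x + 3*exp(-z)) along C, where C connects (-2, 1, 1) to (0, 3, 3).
-exp(-3) + exp(-1) + 4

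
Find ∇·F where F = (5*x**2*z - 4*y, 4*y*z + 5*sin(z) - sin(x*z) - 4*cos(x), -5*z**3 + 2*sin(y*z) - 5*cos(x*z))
10*x*z + 5*x*sin(x*z) + 2*y*cos(y*z) - 15*z**2 + 4*z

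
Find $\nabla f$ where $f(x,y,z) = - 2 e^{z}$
(0, 0, -2*exp(z))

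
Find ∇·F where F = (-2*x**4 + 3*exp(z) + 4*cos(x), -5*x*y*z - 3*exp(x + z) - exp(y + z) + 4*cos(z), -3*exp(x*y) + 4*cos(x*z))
-8*x**3 - 5*x*z - 4*x*sin(x*z) - exp(y + z) - 4*sin(x)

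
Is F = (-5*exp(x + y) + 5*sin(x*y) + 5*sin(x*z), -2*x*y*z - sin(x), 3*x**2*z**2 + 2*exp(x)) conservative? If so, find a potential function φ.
No, ∇×F = (2*x*y, -6*x*z**2 + 5*x*cos(x*z) - 2*exp(x), -5*x*cos(x*y) - 2*y*z + 5*exp(x + y) - cos(x)) ≠ 0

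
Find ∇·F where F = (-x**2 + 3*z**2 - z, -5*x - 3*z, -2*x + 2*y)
-2*x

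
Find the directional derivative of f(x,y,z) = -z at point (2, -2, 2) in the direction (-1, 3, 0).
0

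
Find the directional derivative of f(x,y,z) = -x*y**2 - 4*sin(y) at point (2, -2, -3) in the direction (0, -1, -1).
2*sqrt(2)*(-2 + cos(2))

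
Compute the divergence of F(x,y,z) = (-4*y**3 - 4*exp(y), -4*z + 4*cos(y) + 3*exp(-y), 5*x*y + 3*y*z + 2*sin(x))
3*y - 4*sin(y) - 3*exp(-y)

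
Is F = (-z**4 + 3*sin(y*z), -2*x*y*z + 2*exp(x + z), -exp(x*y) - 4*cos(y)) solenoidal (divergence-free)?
No, ∇·F = -2*x*z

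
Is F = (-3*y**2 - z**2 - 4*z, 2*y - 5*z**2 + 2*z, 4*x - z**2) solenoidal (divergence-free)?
No, ∇·F = 2 - 2*z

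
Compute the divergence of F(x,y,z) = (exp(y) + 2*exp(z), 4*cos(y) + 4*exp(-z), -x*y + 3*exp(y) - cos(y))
-4*sin(y)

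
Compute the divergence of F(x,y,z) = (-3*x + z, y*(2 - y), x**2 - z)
-2*y - 2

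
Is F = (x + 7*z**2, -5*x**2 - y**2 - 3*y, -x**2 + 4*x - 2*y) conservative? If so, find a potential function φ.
No, ∇×F = (-2, 2*x + 14*z - 4, -10*x) ≠ 0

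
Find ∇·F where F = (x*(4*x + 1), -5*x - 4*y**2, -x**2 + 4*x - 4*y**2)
8*x - 8*y + 1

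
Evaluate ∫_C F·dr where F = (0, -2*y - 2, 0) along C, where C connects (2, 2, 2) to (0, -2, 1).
8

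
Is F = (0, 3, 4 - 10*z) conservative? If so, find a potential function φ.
Yes, F is conservative. φ = 3*y - 5*z**2 + 4*z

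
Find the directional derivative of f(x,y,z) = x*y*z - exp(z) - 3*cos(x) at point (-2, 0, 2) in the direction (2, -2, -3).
sqrt(17)*(-6*sin(2) + 8 + 3*exp(2))/17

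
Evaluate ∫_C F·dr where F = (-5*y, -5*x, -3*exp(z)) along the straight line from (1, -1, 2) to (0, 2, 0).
-8 + 3*exp(2)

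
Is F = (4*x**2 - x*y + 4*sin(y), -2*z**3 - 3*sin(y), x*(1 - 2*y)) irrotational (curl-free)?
No, ∇×F = (-2*x + 6*z**2, 2*y - 1, x - 4*cos(y))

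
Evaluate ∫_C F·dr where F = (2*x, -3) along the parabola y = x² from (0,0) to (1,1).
-2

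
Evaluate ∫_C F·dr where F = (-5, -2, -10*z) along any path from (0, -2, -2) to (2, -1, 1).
3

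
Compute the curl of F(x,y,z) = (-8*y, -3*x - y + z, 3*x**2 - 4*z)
(-1, -6*x, 5)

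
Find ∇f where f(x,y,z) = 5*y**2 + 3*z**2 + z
(0, 10*y, 6*z + 1)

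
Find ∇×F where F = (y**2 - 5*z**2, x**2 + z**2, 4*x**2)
(-2*z, -8*x - 10*z, 2*x - 2*y)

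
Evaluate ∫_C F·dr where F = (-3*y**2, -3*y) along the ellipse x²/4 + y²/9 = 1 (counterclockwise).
0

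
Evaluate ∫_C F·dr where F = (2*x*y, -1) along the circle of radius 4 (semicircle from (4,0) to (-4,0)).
0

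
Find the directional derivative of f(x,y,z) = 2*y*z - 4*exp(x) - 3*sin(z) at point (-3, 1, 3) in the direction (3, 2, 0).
-12*sqrt(13)*(1 - exp(3))*exp(-3)/13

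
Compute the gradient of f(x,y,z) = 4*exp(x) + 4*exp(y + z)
(4*exp(x), 4*exp(y + z), 4*exp(y + z))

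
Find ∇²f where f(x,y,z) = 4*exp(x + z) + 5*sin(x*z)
-5*x**2*sin(x*z) - 5*z**2*sin(x*z) + 8*exp(x + z)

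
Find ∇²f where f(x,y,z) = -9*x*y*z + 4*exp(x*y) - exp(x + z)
4*x**2*exp(x*y) + 4*y**2*exp(x*y) - 2*exp(x + z)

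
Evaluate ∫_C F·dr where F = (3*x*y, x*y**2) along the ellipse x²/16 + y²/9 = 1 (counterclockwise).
27*pi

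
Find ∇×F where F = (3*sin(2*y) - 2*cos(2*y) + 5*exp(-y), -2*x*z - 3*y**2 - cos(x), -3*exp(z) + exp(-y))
(2*x - exp(-y), 0, -2*z + sin(x) - 4*sin(2*y) - 6*cos(2*y) + 5*exp(-y))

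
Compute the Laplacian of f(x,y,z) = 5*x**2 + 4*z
10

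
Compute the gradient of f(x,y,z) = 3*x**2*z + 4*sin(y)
(6*x*z, 4*cos(y), 3*x**2)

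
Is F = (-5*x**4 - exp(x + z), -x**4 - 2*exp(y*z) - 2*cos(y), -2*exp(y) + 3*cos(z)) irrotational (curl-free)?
No, ∇×F = (2*y*exp(y*z) - 2*exp(y), -exp(x + z), -4*x**3)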